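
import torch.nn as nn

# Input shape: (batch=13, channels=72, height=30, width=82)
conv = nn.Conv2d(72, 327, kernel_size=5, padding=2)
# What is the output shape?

Input shape: (13, 72, 30, 82)
Output shape: (13, 327, 30, 82)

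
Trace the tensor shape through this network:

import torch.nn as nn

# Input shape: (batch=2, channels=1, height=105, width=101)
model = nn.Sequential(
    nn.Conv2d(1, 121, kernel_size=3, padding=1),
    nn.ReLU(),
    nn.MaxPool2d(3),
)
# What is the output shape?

Input shape: (2, 1, 105, 101)
  -> after Conv2d: (2, 121, 105, 101)
  -> after ReLU: (2, 121, 105, 101)
Output shape: (2, 121, 35, 33)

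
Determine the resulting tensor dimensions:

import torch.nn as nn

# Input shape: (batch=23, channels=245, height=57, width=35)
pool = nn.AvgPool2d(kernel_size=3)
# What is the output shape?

Input shape: (23, 245, 57, 35)
Output shape: (23, 245, 19, 11)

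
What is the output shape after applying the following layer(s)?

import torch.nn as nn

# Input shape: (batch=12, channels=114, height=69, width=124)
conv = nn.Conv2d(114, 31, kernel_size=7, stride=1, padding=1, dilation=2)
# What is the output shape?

Input shape: (12, 114, 69, 124)
Output shape: (12, 31, 59, 114)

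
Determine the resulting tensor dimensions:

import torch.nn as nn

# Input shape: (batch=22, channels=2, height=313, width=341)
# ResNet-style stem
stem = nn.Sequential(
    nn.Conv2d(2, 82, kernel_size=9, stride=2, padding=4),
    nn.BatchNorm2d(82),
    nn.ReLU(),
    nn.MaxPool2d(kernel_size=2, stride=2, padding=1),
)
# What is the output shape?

Input shape: (22, 2, 313, 341)
  -> after Conv2d 9x9 stride=2: (22, 82, 157, 171)
Output shape: (22, 82, 79, 86)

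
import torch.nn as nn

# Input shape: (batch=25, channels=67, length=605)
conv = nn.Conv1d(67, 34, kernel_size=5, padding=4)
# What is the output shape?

Input shape: (25, 67, 605)
Output shape: (25, 34, 609)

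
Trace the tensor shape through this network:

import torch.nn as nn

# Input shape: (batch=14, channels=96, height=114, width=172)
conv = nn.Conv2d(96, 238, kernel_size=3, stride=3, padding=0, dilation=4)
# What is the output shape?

Input shape: (14, 96, 114, 172)
Output shape: (14, 238, 36, 55)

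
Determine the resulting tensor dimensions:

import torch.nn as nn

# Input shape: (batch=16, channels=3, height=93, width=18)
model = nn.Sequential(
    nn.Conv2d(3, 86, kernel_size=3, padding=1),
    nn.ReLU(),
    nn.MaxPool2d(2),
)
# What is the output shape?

Input shape: (16, 3, 93, 18)
  -> after Conv2d: (16, 86, 93, 18)
  -> after ReLU: (16, 86, 93, 18)
Output shape: (16, 86, 46, 9)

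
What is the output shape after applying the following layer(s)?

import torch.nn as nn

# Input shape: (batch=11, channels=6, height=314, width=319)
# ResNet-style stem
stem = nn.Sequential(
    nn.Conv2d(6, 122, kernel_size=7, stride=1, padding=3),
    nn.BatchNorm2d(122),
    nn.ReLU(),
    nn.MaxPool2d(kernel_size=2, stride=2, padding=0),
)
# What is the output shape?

Input shape: (11, 6, 314, 319)
  -> after Conv2d 7x7 stride=1: (11, 122, 314, 319)
Output shape: (11, 122, 157, 159)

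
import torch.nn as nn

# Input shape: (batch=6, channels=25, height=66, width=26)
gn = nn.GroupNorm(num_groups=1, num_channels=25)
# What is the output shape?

Input shape: (6, 25, 66, 26)
Output shape: (6, 25, 66, 26)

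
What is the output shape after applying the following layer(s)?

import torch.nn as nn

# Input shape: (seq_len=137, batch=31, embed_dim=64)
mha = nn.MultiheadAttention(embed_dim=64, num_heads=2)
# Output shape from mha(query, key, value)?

Input shape: (137, 31, 64)
Output shape: (137, 31, 64)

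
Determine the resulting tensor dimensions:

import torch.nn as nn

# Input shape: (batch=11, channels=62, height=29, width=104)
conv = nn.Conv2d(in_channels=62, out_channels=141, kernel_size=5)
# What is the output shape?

Input shape: (11, 62, 29, 104)
Output shape: (11, 141, 25, 100)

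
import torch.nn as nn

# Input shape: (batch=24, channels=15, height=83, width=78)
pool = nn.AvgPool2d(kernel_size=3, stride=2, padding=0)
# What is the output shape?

Input shape: (24, 15, 83, 78)
Output shape: (24, 15, 41, 38)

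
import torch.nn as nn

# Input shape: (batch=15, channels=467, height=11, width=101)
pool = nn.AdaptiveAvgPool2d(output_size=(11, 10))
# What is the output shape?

Input shape: (15, 467, 11, 101)
Output shape: (15, 467, 11, 10)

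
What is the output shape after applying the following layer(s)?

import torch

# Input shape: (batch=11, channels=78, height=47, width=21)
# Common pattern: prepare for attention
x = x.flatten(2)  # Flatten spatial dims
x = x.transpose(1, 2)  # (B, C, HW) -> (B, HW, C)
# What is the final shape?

Input shape: (11, 78, 47, 21)
  -> after flatten(2): (11, 78, 987)
Output shape: (11, 987, 78)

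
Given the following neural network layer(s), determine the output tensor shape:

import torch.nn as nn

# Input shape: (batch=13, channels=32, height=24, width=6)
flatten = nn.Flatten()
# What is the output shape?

Input shape: (13, 32, 24, 6)
Output shape: (13, 4608)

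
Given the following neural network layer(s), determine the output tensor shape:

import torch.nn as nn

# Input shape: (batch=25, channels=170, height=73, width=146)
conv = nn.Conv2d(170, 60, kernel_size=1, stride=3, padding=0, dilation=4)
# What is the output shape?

Input shape: (25, 170, 73, 146)
Output shape: (25, 60, 25, 49)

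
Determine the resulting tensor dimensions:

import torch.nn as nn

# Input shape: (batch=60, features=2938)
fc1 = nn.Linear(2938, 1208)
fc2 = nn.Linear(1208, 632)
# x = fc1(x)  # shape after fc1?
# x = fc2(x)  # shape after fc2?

Input shape: (60, 2938)
  -> after fc1: (60, 1208)
Output shape: (60, 632)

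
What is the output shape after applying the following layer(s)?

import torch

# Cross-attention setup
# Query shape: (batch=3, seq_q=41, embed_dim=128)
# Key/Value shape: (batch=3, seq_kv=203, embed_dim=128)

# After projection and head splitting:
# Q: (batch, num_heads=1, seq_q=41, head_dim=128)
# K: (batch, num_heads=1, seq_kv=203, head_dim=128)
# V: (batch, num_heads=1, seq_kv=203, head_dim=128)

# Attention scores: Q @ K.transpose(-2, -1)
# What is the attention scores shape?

Input shape: (3, 41, 128)
Output shape: (3, 1, 41, 203)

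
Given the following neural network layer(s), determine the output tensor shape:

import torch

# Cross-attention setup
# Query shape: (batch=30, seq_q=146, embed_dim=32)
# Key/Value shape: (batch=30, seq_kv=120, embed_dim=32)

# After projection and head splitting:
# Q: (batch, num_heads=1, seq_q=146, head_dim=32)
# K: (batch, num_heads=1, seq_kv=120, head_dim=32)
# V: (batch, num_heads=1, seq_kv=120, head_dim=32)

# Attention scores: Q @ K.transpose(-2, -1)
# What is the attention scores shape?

Input shape: (30, 146, 32)
Output shape: (30, 1, 146, 120)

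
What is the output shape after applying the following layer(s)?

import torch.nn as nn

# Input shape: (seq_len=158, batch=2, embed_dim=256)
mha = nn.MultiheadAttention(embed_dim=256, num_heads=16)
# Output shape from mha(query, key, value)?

Input shape: (158, 2, 256)
Output shape: (158, 2, 256)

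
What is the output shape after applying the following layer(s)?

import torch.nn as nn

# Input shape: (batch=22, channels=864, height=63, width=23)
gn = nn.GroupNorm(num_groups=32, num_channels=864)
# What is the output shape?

Input shape: (22, 864, 63, 23)
Output shape: (22, 864, 63, 23)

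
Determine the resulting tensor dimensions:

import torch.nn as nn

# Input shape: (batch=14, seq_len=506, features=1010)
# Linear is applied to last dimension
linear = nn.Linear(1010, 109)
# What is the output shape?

Input shape: (14, 506, 1010)
Output shape: (14, 506, 109)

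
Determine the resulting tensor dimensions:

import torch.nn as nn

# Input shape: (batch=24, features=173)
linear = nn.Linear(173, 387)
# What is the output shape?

Input shape: (24, 173)
Output shape: (24, 387)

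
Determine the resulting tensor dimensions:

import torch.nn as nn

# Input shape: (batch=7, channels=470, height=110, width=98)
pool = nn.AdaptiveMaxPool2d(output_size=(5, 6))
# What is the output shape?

Input shape: (7, 470, 110, 98)
Output shape: (7, 470, 5, 6)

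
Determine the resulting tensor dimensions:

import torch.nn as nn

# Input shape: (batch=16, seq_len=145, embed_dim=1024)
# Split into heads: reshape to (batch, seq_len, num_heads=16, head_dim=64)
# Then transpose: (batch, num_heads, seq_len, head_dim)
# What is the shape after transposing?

Input shape: (16, 145, 1024)
  -> after reshape: (16, 145, 16, 64)
Output shape: (16, 16, 145, 64)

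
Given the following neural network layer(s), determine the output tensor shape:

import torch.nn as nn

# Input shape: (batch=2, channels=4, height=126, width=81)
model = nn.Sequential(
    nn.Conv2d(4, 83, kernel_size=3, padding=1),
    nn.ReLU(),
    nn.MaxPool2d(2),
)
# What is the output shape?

Input shape: (2, 4, 126, 81)
  -> after Conv2d: (2, 83, 126, 81)
  -> after ReLU: (2, 83, 126, 81)
Output shape: (2, 83, 63, 40)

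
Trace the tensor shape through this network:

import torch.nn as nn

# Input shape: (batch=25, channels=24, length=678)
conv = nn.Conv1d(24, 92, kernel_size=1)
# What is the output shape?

Input shape: (25, 24, 678)
Output shape: (25, 92, 678)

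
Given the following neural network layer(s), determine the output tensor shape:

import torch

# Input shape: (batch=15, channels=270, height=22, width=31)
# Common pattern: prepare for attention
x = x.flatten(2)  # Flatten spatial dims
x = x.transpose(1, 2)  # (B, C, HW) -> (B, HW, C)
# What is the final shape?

Input shape: (15, 270, 22, 31)
  -> after flatten(2): (15, 270, 682)
Output shape: (15, 682, 270)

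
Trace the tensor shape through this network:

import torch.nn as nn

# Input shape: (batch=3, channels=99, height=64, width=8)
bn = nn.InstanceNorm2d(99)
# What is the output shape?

Input shape: (3, 99, 64, 8)
Output shape: (3, 99, 64, 8)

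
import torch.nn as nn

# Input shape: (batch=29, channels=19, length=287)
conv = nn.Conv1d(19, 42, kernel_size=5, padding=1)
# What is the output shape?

Input shape: (29, 19, 287)
Output shape: (29, 42, 285)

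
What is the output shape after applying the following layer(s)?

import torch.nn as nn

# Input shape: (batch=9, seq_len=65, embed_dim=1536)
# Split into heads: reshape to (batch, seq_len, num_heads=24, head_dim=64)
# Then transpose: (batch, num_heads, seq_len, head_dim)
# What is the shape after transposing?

Input shape: (9, 65, 1536)
  -> after reshape: (9, 65, 24, 64)
Output shape: (9, 24, 65, 64)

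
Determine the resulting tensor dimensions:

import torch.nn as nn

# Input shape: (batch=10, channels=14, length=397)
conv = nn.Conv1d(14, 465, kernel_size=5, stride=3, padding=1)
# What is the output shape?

Input shape: (10, 14, 397)
Output shape: (10, 465, 132)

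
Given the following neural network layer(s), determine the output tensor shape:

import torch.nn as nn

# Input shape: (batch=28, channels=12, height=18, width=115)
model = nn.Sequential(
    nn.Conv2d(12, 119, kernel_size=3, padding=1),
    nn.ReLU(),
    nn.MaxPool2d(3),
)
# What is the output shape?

Input shape: (28, 12, 18, 115)
  -> after Conv2d: (28, 119, 18, 115)
  -> after ReLU: (28, 119, 18, 115)
Output shape: (28, 119, 6, 38)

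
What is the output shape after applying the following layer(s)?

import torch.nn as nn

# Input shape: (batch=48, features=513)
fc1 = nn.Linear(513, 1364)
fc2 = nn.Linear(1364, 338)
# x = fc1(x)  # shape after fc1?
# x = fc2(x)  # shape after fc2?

Input shape: (48, 513)
  -> after fc1: (48, 1364)
Output shape: (48, 338)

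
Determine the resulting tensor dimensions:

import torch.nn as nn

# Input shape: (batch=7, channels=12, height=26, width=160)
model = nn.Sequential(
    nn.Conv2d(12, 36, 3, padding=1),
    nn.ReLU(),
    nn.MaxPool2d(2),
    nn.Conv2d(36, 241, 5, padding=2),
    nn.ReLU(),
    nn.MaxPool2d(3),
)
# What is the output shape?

Input shape: (7, 12, 26, 160)
  -> after first Conv2d: (7, 36, 26, 160)
  -> after first MaxPool2d: (7, 36, 13, 80)
  -> after second Conv2d: (7, 241, 13, 80)
Output shape: (7, 241, 4, 26)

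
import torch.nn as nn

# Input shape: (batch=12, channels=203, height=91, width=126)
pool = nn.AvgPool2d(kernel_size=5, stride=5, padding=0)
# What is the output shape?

Input shape: (12, 203, 91, 126)
Output shape: (12, 203, 18, 25)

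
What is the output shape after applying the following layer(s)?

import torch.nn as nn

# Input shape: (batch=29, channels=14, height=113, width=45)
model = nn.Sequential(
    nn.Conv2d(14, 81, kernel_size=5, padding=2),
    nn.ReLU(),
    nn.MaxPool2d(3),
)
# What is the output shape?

Input shape: (29, 14, 113, 45)
  -> after Conv2d: (29, 81, 113, 45)
  -> after ReLU: (29, 81, 113, 45)
Output shape: (29, 81, 37, 15)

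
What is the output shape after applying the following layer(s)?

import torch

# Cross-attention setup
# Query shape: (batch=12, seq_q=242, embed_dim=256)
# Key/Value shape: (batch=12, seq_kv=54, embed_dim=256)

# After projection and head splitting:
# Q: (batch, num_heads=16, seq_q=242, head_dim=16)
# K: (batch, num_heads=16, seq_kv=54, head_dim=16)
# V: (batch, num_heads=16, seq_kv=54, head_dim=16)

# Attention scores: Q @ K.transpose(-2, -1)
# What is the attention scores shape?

Input shape: (12, 242, 256)
Output shape: (12, 16, 242, 54)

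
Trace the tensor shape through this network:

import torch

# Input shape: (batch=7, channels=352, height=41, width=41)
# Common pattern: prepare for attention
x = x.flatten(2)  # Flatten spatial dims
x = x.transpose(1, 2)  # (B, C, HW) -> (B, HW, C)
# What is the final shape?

Input shape: (7, 352, 41, 41)
  -> after flatten(2): (7, 352, 1681)
Output shape: (7, 1681, 352)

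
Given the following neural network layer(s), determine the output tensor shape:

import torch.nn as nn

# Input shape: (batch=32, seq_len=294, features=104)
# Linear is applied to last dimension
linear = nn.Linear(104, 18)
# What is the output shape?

Input shape: (32, 294, 104)
Output shape: (32, 294, 18)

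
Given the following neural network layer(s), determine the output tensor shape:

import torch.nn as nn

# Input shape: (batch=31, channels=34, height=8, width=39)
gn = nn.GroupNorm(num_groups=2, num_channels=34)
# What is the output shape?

Input shape: (31, 34, 8, 39)
Output shape: (31, 34, 8, 39)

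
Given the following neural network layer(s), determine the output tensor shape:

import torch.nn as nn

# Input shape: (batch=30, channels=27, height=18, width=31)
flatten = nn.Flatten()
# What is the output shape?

Input shape: (30, 27, 18, 31)
Output shape: (30, 15066)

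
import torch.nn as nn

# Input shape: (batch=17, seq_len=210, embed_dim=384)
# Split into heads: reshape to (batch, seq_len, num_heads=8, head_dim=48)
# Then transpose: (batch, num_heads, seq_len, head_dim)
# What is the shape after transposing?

Input shape: (17, 210, 384)
  -> after reshape: (17, 210, 8, 48)
Output shape: (17, 8, 210, 48)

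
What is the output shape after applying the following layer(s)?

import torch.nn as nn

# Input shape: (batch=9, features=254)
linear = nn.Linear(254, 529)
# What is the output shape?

Input shape: (9, 254)
Output shape: (9, 529)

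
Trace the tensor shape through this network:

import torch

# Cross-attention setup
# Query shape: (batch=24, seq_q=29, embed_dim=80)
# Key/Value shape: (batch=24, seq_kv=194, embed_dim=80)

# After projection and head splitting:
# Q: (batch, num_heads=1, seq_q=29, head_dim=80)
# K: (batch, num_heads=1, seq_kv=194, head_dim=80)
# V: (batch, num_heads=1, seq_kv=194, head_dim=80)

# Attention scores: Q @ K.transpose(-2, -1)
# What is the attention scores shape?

Input shape: (24, 29, 80)
Output shape: (24, 1, 29, 194)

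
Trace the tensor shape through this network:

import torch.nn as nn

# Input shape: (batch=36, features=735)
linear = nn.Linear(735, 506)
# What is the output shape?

Input shape: (36, 735)
Output shape: (36, 506)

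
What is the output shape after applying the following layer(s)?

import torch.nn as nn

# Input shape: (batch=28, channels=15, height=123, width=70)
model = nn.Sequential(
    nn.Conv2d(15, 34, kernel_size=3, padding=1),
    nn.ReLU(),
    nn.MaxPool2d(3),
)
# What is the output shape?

Input shape: (28, 15, 123, 70)
  -> after Conv2d: (28, 34, 123, 70)
  -> after ReLU: (28, 34, 123, 70)
Output shape: (28, 34, 41, 23)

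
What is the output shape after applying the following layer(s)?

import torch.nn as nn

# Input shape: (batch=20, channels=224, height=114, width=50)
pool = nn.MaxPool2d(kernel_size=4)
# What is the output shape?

Input shape: (20, 224, 114, 50)
Output shape: (20, 224, 28, 12)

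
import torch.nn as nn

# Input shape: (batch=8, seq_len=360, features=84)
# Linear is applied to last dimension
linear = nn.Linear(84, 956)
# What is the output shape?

Input shape: (8, 360, 84)
Output shape: (8, 360, 956)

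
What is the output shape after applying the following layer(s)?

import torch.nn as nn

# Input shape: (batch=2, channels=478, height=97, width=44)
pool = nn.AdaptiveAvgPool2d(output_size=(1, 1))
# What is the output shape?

Input shape: (2, 478, 97, 44)
Output shape: (2, 478, 1, 1)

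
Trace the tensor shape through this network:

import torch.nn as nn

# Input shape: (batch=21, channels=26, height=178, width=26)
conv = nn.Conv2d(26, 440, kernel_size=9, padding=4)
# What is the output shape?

Input shape: (21, 26, 178, 26)
Output shape: (21, 440, 178, 26)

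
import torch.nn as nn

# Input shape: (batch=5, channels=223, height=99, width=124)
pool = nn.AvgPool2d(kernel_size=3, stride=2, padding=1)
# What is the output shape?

Input shape: (5, 223, 99, 124)
Output shape: (5, 223, 50, 62)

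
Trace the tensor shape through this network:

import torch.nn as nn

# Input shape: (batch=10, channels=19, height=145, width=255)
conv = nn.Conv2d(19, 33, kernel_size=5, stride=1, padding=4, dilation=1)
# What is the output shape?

Input shape: (10, 19, 145, 255)
Output shape: (10, 33, 149, 259)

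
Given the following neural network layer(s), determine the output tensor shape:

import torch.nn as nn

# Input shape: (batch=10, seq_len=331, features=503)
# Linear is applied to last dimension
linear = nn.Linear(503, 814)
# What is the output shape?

Input shape: (10, 331, 503)
Output shape: (10, 331, 814)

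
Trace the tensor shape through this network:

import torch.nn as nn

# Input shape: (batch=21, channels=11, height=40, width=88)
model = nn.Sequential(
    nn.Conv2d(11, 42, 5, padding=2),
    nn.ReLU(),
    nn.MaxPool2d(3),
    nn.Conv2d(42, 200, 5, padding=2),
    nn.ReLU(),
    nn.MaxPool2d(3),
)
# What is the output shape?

Input shape: (21, 11, 40, 88)
  -> after first Conv2d: (21, 42, 40, 88)
  -> after first MaxPool2d: (21, 42, 13, 29)
  -> after second Conv2d: (21, 200, 13, 29)
Output shape: (21, 200, 4, 9)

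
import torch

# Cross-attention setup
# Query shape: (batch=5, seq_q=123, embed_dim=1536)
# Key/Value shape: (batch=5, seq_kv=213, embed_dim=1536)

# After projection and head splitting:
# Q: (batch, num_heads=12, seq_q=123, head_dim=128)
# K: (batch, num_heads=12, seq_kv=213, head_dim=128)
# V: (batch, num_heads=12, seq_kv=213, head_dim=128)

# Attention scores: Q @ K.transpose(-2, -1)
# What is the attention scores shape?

Input shape: (5, 123, 1536)
Output shape: (5, 12, 123, 213)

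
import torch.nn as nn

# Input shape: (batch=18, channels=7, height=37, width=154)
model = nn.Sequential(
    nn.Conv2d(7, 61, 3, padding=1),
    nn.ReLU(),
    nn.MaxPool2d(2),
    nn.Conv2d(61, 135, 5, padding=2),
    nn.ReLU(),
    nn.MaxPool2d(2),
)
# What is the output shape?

Input shape: (18, 7, 37, 154)
  -> after first Conv2d: (18, 61, 37, 154)
  -> after first MaxPool2d: (18, 61, 18, 77)
  -> after second Conv2d: (18, 135, 18, 77)
Output shape: (18, 135, 9, 38)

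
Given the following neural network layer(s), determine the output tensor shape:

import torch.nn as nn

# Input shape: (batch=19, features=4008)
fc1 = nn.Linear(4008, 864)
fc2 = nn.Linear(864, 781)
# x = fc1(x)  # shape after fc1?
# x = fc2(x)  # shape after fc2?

Input shape: (19, 4008)
  -> after fc1: (19, 864)
Output shape: (19, 781)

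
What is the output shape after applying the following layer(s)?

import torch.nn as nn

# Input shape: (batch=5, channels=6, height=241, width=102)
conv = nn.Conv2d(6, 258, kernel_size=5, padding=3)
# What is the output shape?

Input shape: (5, 6, 241, 102)
Output shape: (5, 258, 243, 104)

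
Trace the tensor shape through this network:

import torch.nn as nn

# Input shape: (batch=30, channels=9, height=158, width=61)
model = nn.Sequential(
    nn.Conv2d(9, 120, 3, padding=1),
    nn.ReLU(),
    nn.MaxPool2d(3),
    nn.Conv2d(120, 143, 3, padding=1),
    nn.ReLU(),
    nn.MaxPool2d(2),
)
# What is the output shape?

Input shape: (30, 9, 158, 61)
  -> after first Conv2d: (30, 120, 158, 61)
  -> after first MaxPool2d: (30, 120, 52, 20)
  -> after second Conv2d: (30, 143, 52, 20)
Output shape: (30, 143, 26, 10)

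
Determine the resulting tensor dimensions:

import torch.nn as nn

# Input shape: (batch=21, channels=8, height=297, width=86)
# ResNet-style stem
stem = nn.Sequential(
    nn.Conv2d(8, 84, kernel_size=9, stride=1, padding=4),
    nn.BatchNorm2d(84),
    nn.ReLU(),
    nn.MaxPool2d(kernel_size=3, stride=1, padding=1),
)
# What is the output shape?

Input shape: (21, 8, 297, 86)
  -> after Conv2d 9x9 stride=1: (21, 84, 297, 86)
Output shape: (21, 84, 297, 86)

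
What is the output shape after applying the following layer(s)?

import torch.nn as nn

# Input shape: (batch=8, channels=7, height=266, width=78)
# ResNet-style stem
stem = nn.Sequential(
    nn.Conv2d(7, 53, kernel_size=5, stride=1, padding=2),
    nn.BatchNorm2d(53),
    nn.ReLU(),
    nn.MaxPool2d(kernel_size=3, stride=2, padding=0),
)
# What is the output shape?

Input shape: (8, 7, 266, 78)
  -> after Conv2d 5x5 stride=1: (8, 53, 266, 78)
Output shape: (8, 53, 132, 38)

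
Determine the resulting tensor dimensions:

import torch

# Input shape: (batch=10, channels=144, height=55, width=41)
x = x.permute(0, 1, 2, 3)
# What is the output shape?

Input shape: (10, 144, 55, 41)
Output shape: (10, 144, 55, 41)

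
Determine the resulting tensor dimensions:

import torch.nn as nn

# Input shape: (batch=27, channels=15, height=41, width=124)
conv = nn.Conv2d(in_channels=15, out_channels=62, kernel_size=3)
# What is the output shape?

Input shape: (27, 15, 41, 124)
Output shape: (27, 62, 39, 122)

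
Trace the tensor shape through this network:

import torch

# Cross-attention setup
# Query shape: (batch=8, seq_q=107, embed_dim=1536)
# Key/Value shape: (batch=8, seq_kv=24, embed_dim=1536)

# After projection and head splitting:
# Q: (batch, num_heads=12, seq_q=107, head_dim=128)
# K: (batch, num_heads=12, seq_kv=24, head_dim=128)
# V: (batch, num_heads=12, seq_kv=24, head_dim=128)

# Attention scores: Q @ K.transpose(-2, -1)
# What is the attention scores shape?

Input shape: (8, 107, 1536)
Output shape: (8, 12, 107, 24)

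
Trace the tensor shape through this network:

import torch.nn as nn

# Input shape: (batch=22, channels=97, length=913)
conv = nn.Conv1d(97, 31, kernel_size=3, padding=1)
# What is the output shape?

Input shape: (22, 97, 913)
Output shape: (22, 31, 913)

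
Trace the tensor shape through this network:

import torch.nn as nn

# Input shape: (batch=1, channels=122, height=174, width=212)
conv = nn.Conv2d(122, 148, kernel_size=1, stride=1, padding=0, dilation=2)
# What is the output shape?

Input shape: (1, 122, 174, 212)
Output shape: (1, 148, 174, 212)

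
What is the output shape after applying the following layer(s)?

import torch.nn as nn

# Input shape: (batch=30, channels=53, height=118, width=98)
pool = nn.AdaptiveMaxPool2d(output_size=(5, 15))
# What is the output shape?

Input shape: (30, 53, 118, 98)
Output shape: (30, 53, 5, 15)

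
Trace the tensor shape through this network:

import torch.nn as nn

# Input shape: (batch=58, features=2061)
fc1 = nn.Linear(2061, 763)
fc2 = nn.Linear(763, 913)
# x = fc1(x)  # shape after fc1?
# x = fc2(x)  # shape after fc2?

Input shape: (58, 2061)
  -> after fc1: (58, 763)
Output shape: (58, 913)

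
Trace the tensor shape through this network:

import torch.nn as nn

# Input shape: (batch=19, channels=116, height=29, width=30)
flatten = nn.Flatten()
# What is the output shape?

Input shape: (19, 116, 29, 30)
Output shape: (19, 100920)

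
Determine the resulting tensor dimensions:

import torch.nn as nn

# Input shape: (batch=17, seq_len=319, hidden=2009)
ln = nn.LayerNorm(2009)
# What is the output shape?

Input shape: (17, 319, 2009)
Output shape: (17, 319, 2009)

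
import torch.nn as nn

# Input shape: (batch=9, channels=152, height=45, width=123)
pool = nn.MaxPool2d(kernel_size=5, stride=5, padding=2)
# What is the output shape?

Input shape: (9, 152, 45, 123)
Output shape: (9, 152, 9, 25)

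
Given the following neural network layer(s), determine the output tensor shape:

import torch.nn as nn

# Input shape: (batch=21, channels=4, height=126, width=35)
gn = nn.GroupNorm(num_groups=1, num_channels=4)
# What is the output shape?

Input shape: (21, 4, 126, 35)
Output shape: (21, 4, 126, 35)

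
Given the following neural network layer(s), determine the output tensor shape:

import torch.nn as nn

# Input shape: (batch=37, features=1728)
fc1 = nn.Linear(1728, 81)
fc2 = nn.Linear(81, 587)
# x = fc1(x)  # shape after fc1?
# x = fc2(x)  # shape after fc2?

Input shape: (37, 1728)
  -> after fc1: (37, 81)
Output shape: (37, 587)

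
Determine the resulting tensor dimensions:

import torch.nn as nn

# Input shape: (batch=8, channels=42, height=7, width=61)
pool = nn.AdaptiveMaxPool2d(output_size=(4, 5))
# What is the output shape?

Input shape: (8, 42, 7, 61)
Output shape: (8, 42, 4, 5)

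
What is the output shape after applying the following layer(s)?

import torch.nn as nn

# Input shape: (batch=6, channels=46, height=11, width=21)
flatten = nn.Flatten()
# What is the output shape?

Input shape: (6, 46, 11, 21)
Output shape: (6, 10626)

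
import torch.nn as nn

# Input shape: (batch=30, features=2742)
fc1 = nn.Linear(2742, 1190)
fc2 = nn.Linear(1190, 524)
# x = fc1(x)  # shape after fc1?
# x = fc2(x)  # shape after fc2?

Input shape: (30, 2742)
  -> after fc1: (30, 1190)
Output shape: (30, 524)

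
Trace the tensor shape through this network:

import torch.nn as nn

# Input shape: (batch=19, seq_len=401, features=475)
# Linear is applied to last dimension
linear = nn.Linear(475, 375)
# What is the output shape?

Input shape: (19, 401, 475)
Output shape: (19, 401, 375)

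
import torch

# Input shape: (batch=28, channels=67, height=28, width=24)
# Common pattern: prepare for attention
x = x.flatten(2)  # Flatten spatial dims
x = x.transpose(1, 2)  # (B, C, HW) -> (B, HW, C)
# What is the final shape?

Input shape: (28, 67, 28, 24)
  -> after flatten(2): (28, 67, 672)
Output shape: (28, 672, 67)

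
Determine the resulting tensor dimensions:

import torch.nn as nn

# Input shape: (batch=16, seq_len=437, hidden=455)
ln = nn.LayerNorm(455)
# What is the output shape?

Input shape: (16, 437, 455)
Output shape: (16, 437, 455)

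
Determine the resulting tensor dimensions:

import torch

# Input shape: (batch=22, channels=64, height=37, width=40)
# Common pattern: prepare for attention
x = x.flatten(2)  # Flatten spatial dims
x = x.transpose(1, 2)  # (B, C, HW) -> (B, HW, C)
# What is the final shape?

Input shape: (22, 64, 37, 40)
  -> after flatten(2): (22, 64, 1480)
Output shape: (22, 1480, 64)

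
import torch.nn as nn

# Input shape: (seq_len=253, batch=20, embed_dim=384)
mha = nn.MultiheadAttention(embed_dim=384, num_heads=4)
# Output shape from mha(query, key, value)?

Input shape: (253, 20, 384)
Output shape: (253, 20, 384)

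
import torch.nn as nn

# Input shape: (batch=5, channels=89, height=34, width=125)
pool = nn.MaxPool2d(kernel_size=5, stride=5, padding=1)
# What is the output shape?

Input shape: (5, 89, 34, 125)
Output shape: (5, 89, 7, 25)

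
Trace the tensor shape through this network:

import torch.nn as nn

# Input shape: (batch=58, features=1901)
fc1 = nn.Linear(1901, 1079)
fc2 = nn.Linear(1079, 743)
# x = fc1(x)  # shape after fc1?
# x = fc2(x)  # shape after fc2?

Input shape: (58, 1901)
  -> after fc1: (58, 1079)
Output shape: (58, 743)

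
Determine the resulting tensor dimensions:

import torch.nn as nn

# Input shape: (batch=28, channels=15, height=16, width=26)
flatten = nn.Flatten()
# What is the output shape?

Input shape: (28, 15, 16, 26)
Output shape: (28, 6240)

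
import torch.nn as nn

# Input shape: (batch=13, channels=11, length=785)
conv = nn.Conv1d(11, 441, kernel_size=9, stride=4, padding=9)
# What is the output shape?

Input shape: (13, 11, 785)
Output shape: (13, 441, 199)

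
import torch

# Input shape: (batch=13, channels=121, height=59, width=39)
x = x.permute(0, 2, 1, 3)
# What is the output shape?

Input shape: (13, 121, 59, 39)
Output shape: (13, 59, 121, 39)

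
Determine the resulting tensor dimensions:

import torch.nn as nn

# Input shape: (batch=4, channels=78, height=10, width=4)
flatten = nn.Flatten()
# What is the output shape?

Input shape: (4, 78, 10, 4)
Output shape: (4, 3120)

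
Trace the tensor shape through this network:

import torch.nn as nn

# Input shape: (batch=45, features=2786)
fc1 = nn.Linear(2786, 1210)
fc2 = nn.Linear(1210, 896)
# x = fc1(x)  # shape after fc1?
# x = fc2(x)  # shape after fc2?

Input shape: (45, 2786)
  -> after fc1: (45, 1210)
Output shape: (45, 896)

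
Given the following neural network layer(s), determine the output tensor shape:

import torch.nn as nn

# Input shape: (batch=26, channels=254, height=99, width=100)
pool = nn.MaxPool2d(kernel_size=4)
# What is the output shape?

Input shape: (26, 254, 99, 100)
Output shape: (26, 254, 24, 25)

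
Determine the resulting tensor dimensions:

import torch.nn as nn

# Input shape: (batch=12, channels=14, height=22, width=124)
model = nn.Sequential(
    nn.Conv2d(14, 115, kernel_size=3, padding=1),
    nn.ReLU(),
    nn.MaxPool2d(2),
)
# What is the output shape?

Input shape: (12, 14, 22, 124)
  -> after Conv2d: (12, 115, 22, 124)
  -> after ReLU: (12, 115, 22, 124)
Output shape: (12, 115, 11, 62)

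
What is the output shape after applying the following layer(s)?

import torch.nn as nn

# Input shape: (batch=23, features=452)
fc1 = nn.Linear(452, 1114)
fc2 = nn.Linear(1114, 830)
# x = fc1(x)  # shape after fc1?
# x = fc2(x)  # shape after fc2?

Input shape: (23, 452)
  -> after fc1: (23, 1114)
Output shape: (23, 830)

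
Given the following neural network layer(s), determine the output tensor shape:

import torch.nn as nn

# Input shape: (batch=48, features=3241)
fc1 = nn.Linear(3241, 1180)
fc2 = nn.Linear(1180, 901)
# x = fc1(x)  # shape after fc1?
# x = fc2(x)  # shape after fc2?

Input shape: (48, 3241)
  -> after fc1: (48, 1180)
Output shape: (48, 901)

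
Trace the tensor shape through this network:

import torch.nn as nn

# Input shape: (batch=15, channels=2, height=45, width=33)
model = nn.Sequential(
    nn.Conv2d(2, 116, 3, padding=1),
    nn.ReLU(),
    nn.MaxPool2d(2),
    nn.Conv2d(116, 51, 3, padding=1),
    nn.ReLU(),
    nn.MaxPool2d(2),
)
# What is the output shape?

Input shape: (15, 2, 45, 33)
  -> after first Conv2d: (15, 116, 45, 33)
  -> after first MaxPool2d: (15, 116, 22, 16)
  -> after second Conv2d: (15, 51, 22, 16)
Output shape: (15, 51, 11, 8)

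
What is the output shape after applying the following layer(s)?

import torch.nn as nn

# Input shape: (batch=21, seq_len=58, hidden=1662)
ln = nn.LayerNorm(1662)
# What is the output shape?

Input shape: (21, 58, 1662)
Output shape: (21, 58, 1662)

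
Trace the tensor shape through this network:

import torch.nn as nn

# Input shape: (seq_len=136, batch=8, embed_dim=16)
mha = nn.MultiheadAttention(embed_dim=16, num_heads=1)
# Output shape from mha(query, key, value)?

Input shape: (136, 8, 16)
Output shape: (136, 8, 16)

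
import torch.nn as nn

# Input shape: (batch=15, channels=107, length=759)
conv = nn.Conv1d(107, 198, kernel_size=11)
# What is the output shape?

Input shape: (15, 107, 759)
Output shape: (15, 198, 749)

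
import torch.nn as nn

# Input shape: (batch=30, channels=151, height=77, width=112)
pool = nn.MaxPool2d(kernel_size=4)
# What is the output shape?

Input shape: (30, 151, 77, 112)
Output shape: (30, 151, 19, 28)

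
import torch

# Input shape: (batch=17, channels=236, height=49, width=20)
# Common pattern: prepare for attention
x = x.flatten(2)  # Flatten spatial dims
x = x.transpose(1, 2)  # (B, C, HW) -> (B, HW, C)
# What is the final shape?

Input shape: (17, 236, 49, 20)
  -> after flatten(2): (17, 236, 980)
Output shape: (17, 980, 236)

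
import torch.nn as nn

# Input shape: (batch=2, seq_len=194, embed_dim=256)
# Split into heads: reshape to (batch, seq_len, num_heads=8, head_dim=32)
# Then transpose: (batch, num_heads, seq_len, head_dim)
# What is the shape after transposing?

Input shape: (2, 194, 256)
  -> after reshape: (2, 194, 8, 32)
Output shape: (2, 8, 194, 32)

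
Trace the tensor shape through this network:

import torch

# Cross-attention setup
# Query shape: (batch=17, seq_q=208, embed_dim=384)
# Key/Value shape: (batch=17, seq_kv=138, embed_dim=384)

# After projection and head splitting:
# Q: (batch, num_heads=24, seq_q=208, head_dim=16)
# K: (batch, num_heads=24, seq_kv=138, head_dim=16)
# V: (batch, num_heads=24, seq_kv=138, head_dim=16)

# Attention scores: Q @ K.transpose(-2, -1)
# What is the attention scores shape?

Input shape: (17, 208, 384)
Output shape: (17, 24, 208, 138)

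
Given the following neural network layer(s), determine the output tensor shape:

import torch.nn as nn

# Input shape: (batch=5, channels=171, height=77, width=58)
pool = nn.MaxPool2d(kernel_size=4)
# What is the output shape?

Input shape: (5, 171, 77, 58)
Output shape: (5, 171, 19, 14)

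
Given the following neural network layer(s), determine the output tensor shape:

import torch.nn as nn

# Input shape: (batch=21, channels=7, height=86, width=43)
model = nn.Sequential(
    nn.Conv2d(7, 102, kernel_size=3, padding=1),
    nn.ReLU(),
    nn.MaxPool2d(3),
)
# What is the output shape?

Input shape: (21, 7, 86, 43)
  -> after Conv2d: (21, 102, 86, 43)
  -> after ReLU: (21, 102, 86, 43)
Output shape: (21, 102, 28, 14)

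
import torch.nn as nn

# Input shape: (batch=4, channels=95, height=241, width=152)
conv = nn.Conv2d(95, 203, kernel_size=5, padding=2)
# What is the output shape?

Input shape: (4, 95, 241, 152)
Output shape: (4, 203, 241, 152)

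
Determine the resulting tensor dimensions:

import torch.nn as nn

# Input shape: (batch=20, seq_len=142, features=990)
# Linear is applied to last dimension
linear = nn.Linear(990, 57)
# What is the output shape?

Input shape: (20, 142, 990)
Output shape: (20, 142, 57)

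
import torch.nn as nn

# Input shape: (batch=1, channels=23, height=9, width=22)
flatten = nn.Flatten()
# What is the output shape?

Input shape: (1, 23, 9, 22)
Output shape: (1, 4554)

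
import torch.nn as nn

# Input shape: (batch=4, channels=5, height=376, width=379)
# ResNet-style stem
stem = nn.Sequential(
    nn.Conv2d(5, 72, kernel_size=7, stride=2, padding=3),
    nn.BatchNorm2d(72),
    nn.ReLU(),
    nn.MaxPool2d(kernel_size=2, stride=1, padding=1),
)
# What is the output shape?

Input shape: (4, 5, 376, 379)
  -> after Conv2d 7x7 stride=2: (4, 72, 188, 190)
Output shape: (4, 72, 189, 191)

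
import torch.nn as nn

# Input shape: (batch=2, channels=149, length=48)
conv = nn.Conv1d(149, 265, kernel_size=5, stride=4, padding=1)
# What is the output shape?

Input shape: (2, 149, 48)
Output shape: (2, 265, 12)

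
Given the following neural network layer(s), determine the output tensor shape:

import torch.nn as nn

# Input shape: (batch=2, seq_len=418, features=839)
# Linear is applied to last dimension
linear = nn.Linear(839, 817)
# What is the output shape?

Input shape: (2, 418, 839)
Output shape: (2, 418, 817)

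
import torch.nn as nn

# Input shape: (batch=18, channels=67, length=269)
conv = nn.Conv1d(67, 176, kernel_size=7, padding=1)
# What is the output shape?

Input shape: (18, 67, 269)
Output shape: (18, 176, 265)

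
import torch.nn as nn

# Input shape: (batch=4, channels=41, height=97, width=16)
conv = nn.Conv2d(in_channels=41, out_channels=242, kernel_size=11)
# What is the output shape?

Input shape: (4, 41, 97, 16)
Output shape: (4, 242, 87, 6)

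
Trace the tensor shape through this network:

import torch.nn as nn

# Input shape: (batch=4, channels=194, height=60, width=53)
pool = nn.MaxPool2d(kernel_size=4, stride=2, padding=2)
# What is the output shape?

Input shape: (4, 194, 60, 53)
Output shape: (4, 194, 31, 27)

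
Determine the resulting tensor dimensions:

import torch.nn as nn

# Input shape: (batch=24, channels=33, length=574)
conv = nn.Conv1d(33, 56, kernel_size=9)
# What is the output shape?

Input shape: (24, 33, 574)
Output shape: (24, 56, 566)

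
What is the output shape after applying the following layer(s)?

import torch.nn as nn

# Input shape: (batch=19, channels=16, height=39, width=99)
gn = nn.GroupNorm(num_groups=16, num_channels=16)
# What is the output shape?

Input shape: (19, 16, 39, 99)
Output shape: (19, 16, 39, 99)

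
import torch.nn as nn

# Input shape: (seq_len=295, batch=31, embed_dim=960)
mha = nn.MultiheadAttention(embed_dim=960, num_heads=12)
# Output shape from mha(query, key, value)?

Input shape: (295, 31, 960)
Output shape: (295, 31, 960)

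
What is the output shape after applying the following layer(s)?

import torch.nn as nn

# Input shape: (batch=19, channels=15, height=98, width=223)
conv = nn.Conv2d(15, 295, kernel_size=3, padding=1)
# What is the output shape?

Input shape: (19, 15, 98, 223)
Output shape: (19, 295, 98, 223)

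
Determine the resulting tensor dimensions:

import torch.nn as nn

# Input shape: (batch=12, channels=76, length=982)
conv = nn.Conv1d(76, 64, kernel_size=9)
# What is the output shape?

Input shape: (12, 76, 982)
Output shape: (12, 64, 974)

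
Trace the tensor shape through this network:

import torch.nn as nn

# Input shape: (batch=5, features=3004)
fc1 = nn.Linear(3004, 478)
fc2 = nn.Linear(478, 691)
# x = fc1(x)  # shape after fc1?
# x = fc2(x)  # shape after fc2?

Input shape: (5, 3004)
  -> after fc1: (5, 478)
Output shape: (5, 691)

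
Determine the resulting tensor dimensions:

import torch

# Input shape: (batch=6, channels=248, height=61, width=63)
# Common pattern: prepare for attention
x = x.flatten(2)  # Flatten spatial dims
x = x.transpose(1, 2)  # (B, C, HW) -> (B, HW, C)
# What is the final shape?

Input shape: (6, 248, 61, 63)
  -> after flatten(2): (6, 248, 3843)
Output shape: (6, 3843, 248)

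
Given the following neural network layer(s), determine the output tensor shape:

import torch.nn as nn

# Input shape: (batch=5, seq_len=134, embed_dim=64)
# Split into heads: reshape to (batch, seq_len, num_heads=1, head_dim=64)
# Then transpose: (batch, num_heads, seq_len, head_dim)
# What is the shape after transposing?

Input shape: (5, 134, 64)
  -> after reshape: (5, 134, 1, 64)
Output shape: (5, 1, 134, 64)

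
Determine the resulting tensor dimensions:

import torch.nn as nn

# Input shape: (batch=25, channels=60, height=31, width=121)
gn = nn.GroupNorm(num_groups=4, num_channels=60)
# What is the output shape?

Input shape: (25, 60, 31, 121)
Output shape: (25, 60, 31, 121)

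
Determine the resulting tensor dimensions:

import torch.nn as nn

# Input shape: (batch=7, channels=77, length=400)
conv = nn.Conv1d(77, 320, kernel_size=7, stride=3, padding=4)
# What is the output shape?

Input shape: (7, 77, 400)
Output shape: (7, 320, 134)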